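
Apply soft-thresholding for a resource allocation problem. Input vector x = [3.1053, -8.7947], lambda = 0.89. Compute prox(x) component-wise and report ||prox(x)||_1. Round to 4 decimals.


Soft-thresholding with lambda = 0.89:
prox(3.1053) = sign(3.1053)*max(|3.1053| - 0.89, 0) = 2.2153
prox(-8.7947) = sign(-8.7947)*max(|-8.7947| - 0.89, 0) = -7.9047
prox(x) = [2.2153, -7.9047]
||prox(x)||_1 = 2.2153 + 7.9047 = 10.12


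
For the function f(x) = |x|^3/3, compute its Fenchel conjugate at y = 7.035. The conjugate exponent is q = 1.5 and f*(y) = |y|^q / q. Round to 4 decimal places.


The conjugate exponent q satisfies 1/p + 1/q = 1.
p = 3, so q = 3/(3 - 1) = 1.5
|y|^q = 7.035^1.5 = 18.6593
f*(7.035) = 18.6593 / 1.5 = 12.4396


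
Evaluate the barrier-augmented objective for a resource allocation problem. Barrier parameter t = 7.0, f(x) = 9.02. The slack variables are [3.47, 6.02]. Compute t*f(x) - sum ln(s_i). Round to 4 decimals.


Step 1: Compute log-barrier.
ln values: [1.2442, 1.7951]
phi = -(1.2442 + 1.7951) = -3.0392
Step 2: Compute augmented objective.
t*f(x) = 7.0*9.02 = 63.14
Total = 63.14 - 3.0392 = 60.1008


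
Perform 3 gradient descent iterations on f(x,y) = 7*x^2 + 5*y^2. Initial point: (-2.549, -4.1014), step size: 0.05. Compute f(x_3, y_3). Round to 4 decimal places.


Gradient descent on f(x,y) = 7*x^2 + 5*y^2.
Starting point: (-2.549, -4.1014), alpha = 0.05
Step 1: grad_x = 2*7*-2.549 = -35.686, grad_y = 2*5*-4.1014 = -41.014
  x_1 = -2.549 - 0.05*-35.686 = -0.7647
  y_1 = -4.1014 - 0.05*-41.014 = -2.0507
Step 2: grad_x = 2*7*-0.7647 = -10.7058, grad_y = 2*5*-2.0507 = -20.507
  x_2 = -0.7647 - 0.05*-10.7058 = -0.2294
  y_2 = -2.0507 - 0.05*-20.507 = -1.0254
Step 3: grad_x = 2*7*-0.2294 = -3.2117, grad_y = 2*5*-1.0254 = -10.2535
  x_3 = -0.2294 - 0.05*-3.2117 = -0.0688
  y_3 = -1.0254 - 0.05*-10.2535 = -0.5127
f(-0.0688, -0.5127) = 7*(-0.0688)^2 + 5*(-0.5127)^2 = 1.3473


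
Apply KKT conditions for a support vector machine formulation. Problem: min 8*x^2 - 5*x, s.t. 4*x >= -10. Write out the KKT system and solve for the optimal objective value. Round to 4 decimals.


Step 1: Try lambda = 0 (constraint inactive).
Stationarity: 2*8*x - 5 = 0
x* = 5/(2*8) = 0.3125
Check constraint: 4*0.3125 = 1.25 >= -10 -- satisfied.
Step 2: Compute optimal value.
f(x*) = 8*0.3125^2 - 5*0.3125 = -0.7813


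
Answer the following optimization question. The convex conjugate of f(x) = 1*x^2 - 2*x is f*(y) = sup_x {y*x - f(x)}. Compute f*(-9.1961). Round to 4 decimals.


f*(y) = sup_x {y*x - a*x^2 - b*x} = sup_x {(y-b)*x - a*x^2}
FOC: (y - b) - 2a*x = 0 => x* = (y - b)/(2a)
x* = (-9.1961 + 2)/(2*1) = -3.5981
f*(-9.1961) = (y-b)^2/(4a) = (-9.1961 + 2)^2/(4*1)
= 51.7839/4 = 12.946


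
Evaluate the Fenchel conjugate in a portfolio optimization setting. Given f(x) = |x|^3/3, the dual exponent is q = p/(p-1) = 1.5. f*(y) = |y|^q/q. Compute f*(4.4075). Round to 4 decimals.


The conjugate exponent q satisfies 1/p + 1/q = 1.
p = 3, so q = 3/(3 - 1) = 1.5
|y|^q = 4.4075^1.5 = 9.2531
f*(4.4075) = 9.2531 / 1.5 = 6.1688


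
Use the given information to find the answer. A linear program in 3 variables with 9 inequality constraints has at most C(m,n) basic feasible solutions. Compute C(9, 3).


Each vertex corresponds to some choice of n active constraints out of m, so the number of vertices is at most C(m, n) = m! / (n!(m-n)!).
m = 9, n = 3
Numerator: 9 * 8 * 7
Denominator: 3! = 6
C(9, 3) = 84


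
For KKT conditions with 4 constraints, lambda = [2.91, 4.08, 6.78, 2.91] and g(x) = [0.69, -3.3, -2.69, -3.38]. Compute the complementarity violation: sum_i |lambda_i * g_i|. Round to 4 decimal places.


KKT complementary slackness check:
lambda_1 * g_1 = 2.91 * 0.69 = 2.0079
lambda_2 * g_2 = 4.08 * -3.3 = -13.464
lambda_3 * g_3 = 6.78 * -2.69 = -18.2382
lambda_4 * g_4 = 2.91 * -3.38 = -9.8358
Total violation = 2.0079 + 13.464 + 18.2382 + 9.8358 = 43.5459


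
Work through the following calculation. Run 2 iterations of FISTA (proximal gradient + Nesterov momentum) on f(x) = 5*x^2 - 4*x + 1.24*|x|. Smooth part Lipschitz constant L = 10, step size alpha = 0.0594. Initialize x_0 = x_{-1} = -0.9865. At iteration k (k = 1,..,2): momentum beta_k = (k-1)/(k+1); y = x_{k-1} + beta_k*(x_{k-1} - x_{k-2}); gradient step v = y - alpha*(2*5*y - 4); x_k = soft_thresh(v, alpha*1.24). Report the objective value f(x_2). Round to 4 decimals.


FISTA on f(x) = 5*x^2 - 4*x + 1.24*|x|
L = 10, alpha = 0.0594
Iteration 1: beta = 0.0, y = -0.9865 + 0.0*(-0.9865 + 0.9865) = -0.9865
  grad(y) = -13.865, v = y - alpha*grad = -0.1629
  prox(v) = soft_thresh(-0.1629, 0.0737) = -0.0893
Iteration 2: beta = 0.3333, y = -0.0893 + 0.3333*(-0.0893 + 0.9865) = 0.2098
  grad(y) = -1.9018, v = y - alpha*grad = 0.3228
  prox(v) = soft_thresh(0.3228, 0.0737) = 0.2491
f(x_2) = 5*0.2491^2 - 4*0.2491 + 1.24*|0.2491| = -0.3773


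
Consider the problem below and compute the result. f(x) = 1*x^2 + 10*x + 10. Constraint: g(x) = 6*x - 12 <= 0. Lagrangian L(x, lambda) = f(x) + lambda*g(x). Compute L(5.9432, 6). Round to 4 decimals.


Step 1: Evaluate f(x).
f(5.9432) = 1*5.9432^2 + 10*5.9432 + 10 = 104.7536
Step 2: Evaluate g(x).
g(5.9432) = 6*5.9432 - 12 = 23.6592
Step 3: Compute Lagrangian.
L = 104.7536 + 6*23.6592 = 246.7088


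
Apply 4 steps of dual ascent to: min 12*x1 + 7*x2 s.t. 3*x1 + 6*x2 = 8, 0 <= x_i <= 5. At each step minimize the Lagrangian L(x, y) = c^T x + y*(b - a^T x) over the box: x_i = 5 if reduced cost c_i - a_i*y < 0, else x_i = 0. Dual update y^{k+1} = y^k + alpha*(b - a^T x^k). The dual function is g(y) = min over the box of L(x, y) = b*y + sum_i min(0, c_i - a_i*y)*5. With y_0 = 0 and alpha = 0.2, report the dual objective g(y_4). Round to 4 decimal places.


Dual ascent for LP: min 12*x1 + 7*x2, 3*x1 + 6*x2 = 8, 0 <= x_i <= 5
Step 1: y^k = 0.0, reduced costs: (12.0, 7.0)
  x^k = (0.0, 0.0), subgradient = b - a^T x = 8.0
  y^{k+1} = 0.0 + 0.2*8.0 = 1.6
Step 2: y^k = 1.6, reduced costs: (7.2, -2.6)
  x^k = (0.0, 5.0), subgradient = b - a^T x = -22.0
  y^{k+1} = 1.6 + 0.2*-22.0 = -2.8
Step 3: y^k = -2.8, reduced costs: (20.4, 23.8)
  x^k = (0.0, 0.0), subgradient = b - a^T x = 8.0
  y^{k+1} = -2.8 + 0.2*8.0 = -1.2
Step 4: y^k = -1.2, reduced costs: (15.6, 14.2)
  x^k = (0.0, 0.0), subgradient = b - a^T x = 8.0
  y^{k+1} = -1.2 + 0.2*8.0 = 0.4
Dual objective at y_4 = 0.4: reduced costs (10.8, 4.6), box minimizer x = (0.0, 0.0)
g(y_4) = b*y + (c1 - a1*y)*x1 + (c2 - a2*y)*x2 = 8*0.4 + 10.8*0.0 + 4.6*0.0 = 3.2 + 0.0 + 0.0 = 3.2


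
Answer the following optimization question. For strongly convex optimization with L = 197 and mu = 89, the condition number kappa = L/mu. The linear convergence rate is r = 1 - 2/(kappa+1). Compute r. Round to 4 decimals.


Step 1: Compute the condition number.
kappa = L/mu = 197/89 = 2.2135
Step 2: Compute the convergence rate.
r = 1 - 2/(kappa + 1) = 1 - 2*mu/(L + mu) = (L - mu)/(L + mu) = 108/286 = 0.3776


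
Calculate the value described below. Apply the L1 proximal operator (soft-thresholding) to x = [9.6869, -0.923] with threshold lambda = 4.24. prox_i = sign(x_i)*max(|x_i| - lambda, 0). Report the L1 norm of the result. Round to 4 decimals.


Soft-thresholding with lambda = 4.24:
prox(9.6869) = sign(9.6869)*max(|9.6869| - 4.24, 0) = 5.4469
prox(-0.923) = sign(-0.923)*max(|-0.923| - 4.24, 0) = 0.0
prox(x) = [5.4469, 0.0]
||prox(x)||_1 = 5.4469 + 0.0 = 5.4469


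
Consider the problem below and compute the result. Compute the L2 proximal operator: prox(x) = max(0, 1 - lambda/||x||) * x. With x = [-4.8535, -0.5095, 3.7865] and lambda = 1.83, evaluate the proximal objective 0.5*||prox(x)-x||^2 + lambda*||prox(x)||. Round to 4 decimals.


Step 1: Compute ||x||.
||x|| = 6.1769
Step 2: Compute scaling factor.
scale = max(0, 1 - 1.83/6.1769) = 0.7037
Step 3: prox(x) = [-3.4156, -0.3586, 2.6647]
||prox(x)|| = 4.3469
Step 4: Proximal objective.
0.5*||prox-x||^2 = 1.6745
lambda*||prox|| = 7.9548
Total = 9.6292


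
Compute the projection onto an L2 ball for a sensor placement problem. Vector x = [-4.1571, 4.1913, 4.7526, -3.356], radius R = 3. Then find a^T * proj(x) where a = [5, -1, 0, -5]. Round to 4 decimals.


Step 1: Compute ||x|| (intermediates to 6 decimals).
||x|| = sqrt((-4.1571)^2 + 4.1913^2 + 4.7526^2 + (-3.356)^2) = 8.288451
Step 2: Project.
Since ||x|| > R, scale = R/||x|| = 3/8.288451 = 0.361949, proj(x) = scale * x
proj(x) = [-1.504658, 1.517037, 1.720199, -1.214701]
Step 3: Dot product.
a^T * proj(x) = 5*(-1.504658) - 1*1.517037 + 0*1.720199 - 5*(-1.214701) = -2.9668


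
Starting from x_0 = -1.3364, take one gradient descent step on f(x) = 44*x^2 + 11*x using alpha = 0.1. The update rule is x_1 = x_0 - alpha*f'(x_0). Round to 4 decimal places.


We compute the gradient at x_0 and apply the update.
f'(x) = 88*x + 11
f'(-1.3364) = 88*-1.3364 + 11 = -106.6032
x_1 = -1.3364 - 0.1*-106.6032 = 9.3239


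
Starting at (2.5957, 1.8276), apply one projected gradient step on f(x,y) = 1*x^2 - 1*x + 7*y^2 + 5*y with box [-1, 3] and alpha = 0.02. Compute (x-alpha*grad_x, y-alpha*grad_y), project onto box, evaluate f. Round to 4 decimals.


Step 1: Compute gradient at (2.5957, 1.8276).
grad_x = 2*1*2.5957 - 1 = 4.1914
grad_y = 2*7*1.8276 + 5 = 30.5864
Step 2: Gradient step.
x_raw = 2.5957 - 0.02*4.1914 = 2.5119
y_raw = 1.8276 - 0.02*30.5864 = 1.2159
Step 3: Project onto [-1, 3].
x_proj = clip(2.5119) = 2.5119
y_proj = clip(1.2159) = 1.2159
Step 4: Evaluate f.
f(2.5119, 1.2159) = 20.2254


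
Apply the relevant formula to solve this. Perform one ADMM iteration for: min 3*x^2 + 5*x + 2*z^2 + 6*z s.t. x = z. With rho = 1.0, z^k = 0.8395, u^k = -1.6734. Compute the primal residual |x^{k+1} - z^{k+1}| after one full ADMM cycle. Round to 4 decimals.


ADMM iteration with rho = 1.0, z^k = 0.8395, u^k = -1.6734
Step 1: x-update.
Minimize 3*x^2 + 5*x + (1.0/2)*(x - 0.8395 - 1.6734)^2
FOC: (2*3 + 1.0)*x = -5 + 1.0*(0.8395 + 1.6734)
x^{k+1} = -0.3553
Step 2: z-update.
Minimize 2*z^2 + 6*z + (1.0/2)*(-0.3553 - z - 1.6734)^2
FOC: (2*2 + 1.0)*z = -6 + 1.0*(-0.3553 - 1.6734)
z^{k+1} = -1.6057
Step 3: u-update.
u^{k+1} = -1.6734 - 0.3553 + 1.6057 = -0.423
Step 4: Primal residual = |-0.3553 + 1.6057| = 1.2504


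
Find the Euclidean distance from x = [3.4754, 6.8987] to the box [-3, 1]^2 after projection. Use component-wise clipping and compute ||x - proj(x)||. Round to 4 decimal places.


Project each component onto [-3, 1].
clip(3.4754) = 1.0, clip(6.8987) = 1.0
Projection = [1.0, 1.0]
Squared diffs: [6.1276, 34.7947]
Distance = sqrt(40.9223) = 6.3971


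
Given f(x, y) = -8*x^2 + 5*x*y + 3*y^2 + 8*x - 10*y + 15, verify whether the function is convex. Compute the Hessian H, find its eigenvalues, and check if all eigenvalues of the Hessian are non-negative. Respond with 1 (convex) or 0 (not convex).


The Hessian of f(x,y) = -8*x^2 + 5*x*y + 3*y^2 + 8*x - 10*y + 15 is:
H = [[-16, 5], [5, 6]]
Trace = -16 + 6 = -10
Determinant = -16*6 - (5)^2 = -121
Discriminant = (-10)^2 - 4*-121 = 584.0
Eigenvalues: lambda_1 = -17.083, lambda_2 = 7.083
The function is not convex.

0


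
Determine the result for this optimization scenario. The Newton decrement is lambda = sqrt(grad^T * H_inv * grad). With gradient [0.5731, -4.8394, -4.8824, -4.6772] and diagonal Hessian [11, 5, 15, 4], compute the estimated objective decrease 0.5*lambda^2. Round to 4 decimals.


Step 1: H is diagonal, so H^(-1) * g = [0.0521, -0.9679, -0.3255, -1.1693].
Step 2: g^T H^(-1) g = sum_i g_i^2 / H_ii
  = (0.5731)^2/11 + (-4.8394)^2/5 + (-4.8824)^2/15 + (-4.6772)^2/4
  = 0.0299 + 4.684 + 1.5892 + 5.469 = 11.7721
Step 3: Objective decrease = 0.5 * g^T H^(-1) g = 5.886


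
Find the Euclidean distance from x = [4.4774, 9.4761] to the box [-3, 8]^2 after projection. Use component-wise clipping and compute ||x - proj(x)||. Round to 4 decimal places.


Project each component onto [-3, 8].
clip(4.4774) = 4.4774, clip(9.4761) = 8.0
Projection = [4.4774, 8.0]
Squared diffs: [0.0, 2.1789]
Distance = sqrt(2.1789) = 1.4761


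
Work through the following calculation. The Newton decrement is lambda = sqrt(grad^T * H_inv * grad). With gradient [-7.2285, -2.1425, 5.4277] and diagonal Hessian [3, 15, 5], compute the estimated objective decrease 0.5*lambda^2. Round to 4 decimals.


Step 1: H is diagonal, so H^(-1) * g = [-2.4095, -0.1428, 1.0855].
Step 2: g^T H^(-1) g = sum_i g_i^2 / H_ii
  = (-7.2285)^2/3 + (-2.1425)^2/15 + (5.4277)^2/5
  = 17.4171 + 0.306 + 5.892 = 23.6151
Step 3: Objective decrease = 0.5 * g^T H^(-1) g = 11.8075


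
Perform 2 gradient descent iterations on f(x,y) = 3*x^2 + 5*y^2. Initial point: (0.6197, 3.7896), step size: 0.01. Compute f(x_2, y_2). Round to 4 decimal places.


Gradient descent on f(x,y) = 3*x^2 + 5*y^2.
Starting point: (0.6197, 3.7896), alpha = 0.01
Step 1: grad_x = 2*3*0.6197 = 3.7182, grad_y = 2*5*3.7896 = 37.896
  x_1 = 0.6197 - 0.01*3.7182 = 0.5825
  y_1 = 3.7896 - 0.01*37.896 = 3.4106
Step 2: grad_x = 2*3*0.5825 = 3.4951, grad_y = 2*5*3.4106 = 34.1064
  x_2 = 0.5825 - 0.01*3.4951 = 0.5476
  y_2 = 3.4106 - 0.01*34.1064 = 3.0696
f(0.5476, 3.0696) = 3*0.5476^2 + 5*3.0696^2 = 48.011


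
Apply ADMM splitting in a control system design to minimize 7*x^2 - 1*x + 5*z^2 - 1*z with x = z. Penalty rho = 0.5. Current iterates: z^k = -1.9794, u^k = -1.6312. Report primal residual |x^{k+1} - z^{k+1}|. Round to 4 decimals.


ADMM iteration with rho = 0.5, z^k = -1.9794, u^k = -1.6312
Step 1: x-update.
Minimize 7*x^2 - 1*x + (0.5/2)*(x + 1.9794 - 1.6312)^2
FOC: (2*7 + 0.5)*x = 1 + 0.5*(-1.9794 + 1.6312)
x^{k+1} = 0.057
Step 2: z-update.
Minimize 5*z^2 - 1*z + (0.5/2)*(0.057 - z - 1.6312)^2
FOC: (2*5 + 0.5)*z = 1 + 0.5*(0.057 - 1.6312)
z^{k+1} = 0.0203
Step 3: u-update.
u^{k+1} = -1.6312 + 0.057 - 0.0203 = -1.5945
Step 4: Primal residual = |0.057 - 0.0203| = 0.0367


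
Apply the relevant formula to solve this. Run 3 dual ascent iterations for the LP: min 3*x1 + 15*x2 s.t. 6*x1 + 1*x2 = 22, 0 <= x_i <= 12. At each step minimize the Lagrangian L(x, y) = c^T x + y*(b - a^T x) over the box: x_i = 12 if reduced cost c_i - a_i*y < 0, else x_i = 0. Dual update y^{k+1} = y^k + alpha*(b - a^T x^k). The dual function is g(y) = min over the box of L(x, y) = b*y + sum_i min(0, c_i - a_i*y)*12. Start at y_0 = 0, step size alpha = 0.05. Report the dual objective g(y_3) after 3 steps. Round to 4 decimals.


Dual ascent for LP: min 3*x1 + 15*x2, 6*x1 + 1*x2 = 22, 0 <= x_i <= 12
Step 1: y^k = 0.0, reduced costs: (3.0, 15.0)
  x^k = (0.0, 0.0), subgradient = b - a^T x = 22.0
  y^{k+1} = 0.0 + 0.05*22.0 = 1.1
Step 2: y^k = 1.1, reduced costs: (-3.6, 13.9)
  x^k = (12.0, 0.0), subgradient = b - a^T x = -50.0
  y^{k+1} = 1.1 + 0.05*-50.0 = -1.4
Step 3: y^k = -1.4, reduced costs: (11.4, 16.4)
  x^k = (0.0, 0.0), subgradient = b - a^T x = 22.0
  y^{k+1} = -1.4 + 0.05*22.0 = -0.3
Dual objective at y_3 = -0.3: reduced costs (4.8, 15.3), box minimizer x = (0.0, 0.0)
g(y_3) = b*y + (c1 - a1*y)*x1 + (c2 - a2*y)*x2 = 22*(-0.3) + 4.8*0.0 + 15.3*0.0 = -6.6 + 0.0 + 0.0 = -6.6


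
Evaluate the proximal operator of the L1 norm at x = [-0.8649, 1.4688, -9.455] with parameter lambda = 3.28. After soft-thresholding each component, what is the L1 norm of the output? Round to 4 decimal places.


Soft-thresholding with lambda = 3.28:
prox(-0.8649) = sign(-0.8649)*max(|-0.8649| - 3.28, 0) = 0.0
prox(1.4688) = sign(1.4688)*max(|1.4688| - 3.28, 0) = 0.0
prox(-9.455) = sign(-9.455)*max(|-9.455| - 3.28, 0) = -6.175
prox(x) = [0.0, 0.0, -6.175]
||prox(x)||_1 = 0.0 + 0.0 + 6.175 = 6.175


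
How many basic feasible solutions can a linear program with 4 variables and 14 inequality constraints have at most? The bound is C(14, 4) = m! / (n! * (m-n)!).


Each vertex corresponds to some choice of n active constraints out of m, so the number of vertices is at most C(m, n) = m! / (n!(m-n)!).
m = 14, n = 4
Numerator: 14 * 13 * 12 * 11
Denominator: 4! = 24
C(14, 4) = 1001


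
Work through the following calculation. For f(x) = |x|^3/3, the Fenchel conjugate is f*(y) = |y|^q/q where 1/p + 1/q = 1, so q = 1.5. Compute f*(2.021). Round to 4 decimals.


The conjugate exponent q satisfies 1/p + 1/q = 1.
p = 3, so q = 3/(3 - 1) = 1.5
|y|^q = 2.021^1.5 = 2.8731
f*(2.021) = 2.8731 / 1.5 = 1.9154


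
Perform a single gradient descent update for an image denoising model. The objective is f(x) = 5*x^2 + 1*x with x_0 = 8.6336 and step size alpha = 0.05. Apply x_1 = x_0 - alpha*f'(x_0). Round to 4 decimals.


We compute the gradient at x_0 and apply the update.
f'(x) = 10*x + 1
f'(8.6336) = 10*8.6336 + 1 = 87.336
x_1 = 8.6336 - 0.05*87.336 = 4.2668


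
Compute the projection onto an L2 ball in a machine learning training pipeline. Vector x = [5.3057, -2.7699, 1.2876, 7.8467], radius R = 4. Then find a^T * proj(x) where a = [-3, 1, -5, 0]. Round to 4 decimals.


Step 1: Compute ||x|| (intermediates to 6 decimals).
||x|| = sqrt(5.3057^2 + (-2.7699)^2 + 1.2876^2 + 7.8467^2) = 9.952458
Step 2: Project.
Since ||x|| > R, scale = R/||x|| = 4/9.952458 = 0.401911, proj(x) = scale * x
proj(x) = [2.132419, -1.113253, 0.517501, 3.153675]
Step 3: Dot product.
a^T * proj(x) = -3*2.132419 + 1*(-1.113253) - 5*0.517501 + 0*3.153675 = -10.098


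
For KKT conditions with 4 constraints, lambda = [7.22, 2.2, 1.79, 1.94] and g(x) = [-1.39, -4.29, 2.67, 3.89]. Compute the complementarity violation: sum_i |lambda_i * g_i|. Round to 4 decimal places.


KKT complementary slackness check:
lambda_1 * g_1 = 7.22 * -1.39 = -10.0358
lambda_2 * g_2 = 2.2 * -4.29 = -9.438
lambda_3 * g_3 = 1.79 * 2.67 = 4.7793
lambda_4 * g_4 = 1.94 * 3.89 = 7.5466
Total violation = 10.0358 + 9.438 + 4.7793 + 7.5466 = 31.7997


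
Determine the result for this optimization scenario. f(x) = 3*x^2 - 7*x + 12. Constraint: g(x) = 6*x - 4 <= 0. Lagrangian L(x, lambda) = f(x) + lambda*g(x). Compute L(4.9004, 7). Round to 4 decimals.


Step 1: Evaluate f(x).
f(4.9004) = 3*4.9004^2 - 7*4.9004 + 12 = 49.739
Step 2: Evaluate g(x).
g(4.9004) = 6*4.9004 - 4 = 25.4024
Step 3: Compute Lagrangian.
L = 49.739 + 7*25.4024 = 227.5558


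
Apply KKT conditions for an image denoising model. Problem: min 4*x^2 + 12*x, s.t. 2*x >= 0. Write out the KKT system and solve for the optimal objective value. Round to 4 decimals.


Step 1: Try lambda = 0 (constraint inactive).
x_unc = -12/(2*4) = -1.5
Check: 2*-1.5 = -3.0 < 0 -- violated!
Step 2: Constraint must be active: 2*x = 0
x* = 0/2 = 0.0
lambda = (2*4*0.0 + 12)/2 = 6.0
Step 3: Compute optimal value.
f(x*) = 4*0.0^2 + 12*0.0 = 0.0


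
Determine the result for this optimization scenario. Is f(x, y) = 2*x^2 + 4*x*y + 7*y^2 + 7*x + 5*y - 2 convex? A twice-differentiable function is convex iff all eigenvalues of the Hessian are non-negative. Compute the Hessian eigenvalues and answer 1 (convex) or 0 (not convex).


The Hessian of f(x,y) = 2*x^2 + 4*x*y + 7*y^2 + 7*x + 5*y - 2 is:
H = [[4, 4], [4, 14]]
Trace = 4 + 14 = 18
Determinant = 4*14 - (4)^2 = 40
Discriminant = (18)^2 - 4*40 = 164.0
Eigenvalues: lambda_1 = 2.5969, lambda_2 = 15.4031
The function is convex.

1


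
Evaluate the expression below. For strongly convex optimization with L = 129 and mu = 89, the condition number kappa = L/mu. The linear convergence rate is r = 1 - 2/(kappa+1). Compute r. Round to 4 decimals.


Step 1: Compute the condition number.
kappa = L/mu = 129/89 = 1.4494
Step 2: Compute the convergence rate.
r = 1 - 2/(kappa + 1) = 1 - 2*mu/(L + mu) = (L - mu)/(L + mu) = 40/218 = 0.1835


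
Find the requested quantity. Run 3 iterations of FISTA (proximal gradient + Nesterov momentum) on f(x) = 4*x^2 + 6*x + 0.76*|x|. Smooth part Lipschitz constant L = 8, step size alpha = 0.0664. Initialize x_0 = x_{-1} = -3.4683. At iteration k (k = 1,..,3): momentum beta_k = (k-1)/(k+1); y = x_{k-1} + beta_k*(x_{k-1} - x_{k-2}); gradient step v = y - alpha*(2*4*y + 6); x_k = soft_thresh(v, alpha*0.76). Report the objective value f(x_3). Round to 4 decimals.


FISTA on f(x) = 4*x^2 + 6*x + 0.76*|x|
L = 8, alpha = 0.0664
Iteration 1: beta = 0.0, y = -3.4683 + 0.0*(-3.4683 + 3.4683) = -3.4683
  grad(y) = -21.7464, v = y - alpha*grad = -2.0243
  prox(v) = soft_thresh(-2.0243, 0.0505) = -1.9739
Iteration 2: beta = 0.3333, y = -1.9739 + 0.3333*(-1.9739 + 3.4683) = -1.4757
  grad(y) = -5.8059, v = y - alpha*grad = -1.0902
  prox(v) = soft_thresh(-1.0902, 0.0505) = -1.0398
Iteration 3: beta = 0.5, y = -1.0398 + 0.5*(-1.0398 + 1.9739) = -0.5727
  grad(y) = 1.4184, v = y - alpha*grad = -0.6669
  prox(v) = soft_thresh(-0.6669, 0.0505) = -0.6164
f(x_3) = 4*(-0.6164)^2 + 6*(-0.6164) + 0.76*|-0.6164| = -1.7101


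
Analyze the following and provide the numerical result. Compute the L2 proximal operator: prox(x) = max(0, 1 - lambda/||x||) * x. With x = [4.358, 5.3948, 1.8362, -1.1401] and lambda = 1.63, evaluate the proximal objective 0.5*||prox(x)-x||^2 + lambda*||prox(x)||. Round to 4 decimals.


Step 1: Compute ||x||.
||x|| = 7.2641
Step 2: Compute scaling factor.
scale = max(0, 1 - 1.63/7.2641) = 0.7756
Step 3: prox(x) = [3.3801, 4.1843, 1.4242, -0.8843]
||prox(x)|| = 5.6341
Step 4: Proximal objective.
0.5*||prox-x||^2 = 1.3285
lambda*||prox|| = 9.1836
Total = 10.5121


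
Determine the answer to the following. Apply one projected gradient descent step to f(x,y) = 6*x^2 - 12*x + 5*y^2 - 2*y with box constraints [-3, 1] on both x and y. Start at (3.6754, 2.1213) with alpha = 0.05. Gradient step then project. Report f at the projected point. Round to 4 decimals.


Step 1: Compute gradient at (3.6754, 2.1213).
grad_x = 2*6*3.6754 - 12 = 32.1048
grad_y = 2*5*2.1213 - 2 = 19.213
Step 2: Gradient step.
x_raw = 3.6754 - 0.05*32.1048 = 2.0702
y_raw = 2.1213 - 0.05*19.213 = 1.1607
Step 3: Project onto [-3, 1].
x_proj = clip(2.0702) = 1.0
y_proj = clip(1.1607) = 1.0
Step 4: Evaluate f.
f(1.0, 1.0) = -3.0


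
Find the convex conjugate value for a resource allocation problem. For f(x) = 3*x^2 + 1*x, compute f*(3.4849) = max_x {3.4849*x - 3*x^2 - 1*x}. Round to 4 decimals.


f*(y) = sup_x {y*x - a*x^2 - b*x} = sup_x {(y-b)*x - a*x^2}
FOC: (y - b) - 2a*x = 0 => x* = (y - b)/(2a)
x* = (3.4849 - 1)/(2*3) = 0.4142
f*(3.4849) = (y-b)^2/(4a) = (3.4849 - 1)^2/(4*3)
= 6.1747/12 = 0.5146


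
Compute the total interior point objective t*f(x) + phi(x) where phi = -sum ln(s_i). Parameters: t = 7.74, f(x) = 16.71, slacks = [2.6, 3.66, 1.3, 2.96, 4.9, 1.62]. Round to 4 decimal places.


Step 1: Compute log-barrier.
ln values: [0.9555, 1.2975, 0.2624, 1.0852, 1.5892, 0.4824]
phi = -(0.9555 + 1.2975 + 0.2624 + 1.0852 + 1.5892 + 0.4824) = -5.6722
Step 2: Compute augmented objective.
t*f(x) = 7.74*16.71 = 129.3354
Total = 129.3354 - 5.6722 = 123.6632


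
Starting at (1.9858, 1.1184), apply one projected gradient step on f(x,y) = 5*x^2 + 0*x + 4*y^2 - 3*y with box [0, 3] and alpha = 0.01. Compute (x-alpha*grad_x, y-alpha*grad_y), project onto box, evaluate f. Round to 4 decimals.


Step 1: Compute gradient at (1.9858, 1.1184).
grad_x = 2*5*1.9858 + 0 = 19.858
grad_y = 2*4*1.1184 - 3 = 5.9472
Step 2: Gradient step.
x_raw = 1.9858 - 0.01*19.858 = 1.7872
y_raw = 1.1184 - 0.01*5.9472 = 1.0589
Step 3: Project onto [0, 3].
x_proj = clip(1.7872) = 1.7872
y_proj = clip(1.0589) = 1.0589
Step 4: Evaluate f.
f(1.7872, 1.0589) = 17.2793


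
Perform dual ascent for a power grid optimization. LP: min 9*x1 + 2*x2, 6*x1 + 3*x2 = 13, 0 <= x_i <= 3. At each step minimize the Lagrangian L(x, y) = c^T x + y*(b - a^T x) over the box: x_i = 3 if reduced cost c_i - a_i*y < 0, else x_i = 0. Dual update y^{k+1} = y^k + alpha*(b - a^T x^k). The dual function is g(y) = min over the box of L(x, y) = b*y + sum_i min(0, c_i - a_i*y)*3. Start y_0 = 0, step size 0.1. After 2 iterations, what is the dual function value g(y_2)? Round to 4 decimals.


Dual ascent for LP: min 9*x1 + 2*x2, 6*x1 + 3*x2 = 13, 0 <= x_i <= 3
Step 1: y^k = 0.0, reduced costs: (9.0, 2.0)
  x^k = (0.0, 0.0), subgradient = b - a^T x = 13.0
  y^{k+1} = 0.0 + 0.1*13.0 = 1.3
Step 2: y^k = 1.3, reduced costs: (1.2, -1.9)
  x^k = (0.0, 3.0), subgradient = b - a^T x = 4.0
  y^{k+1} = 1.3 + 0.1*4.0 = 1.7
Dual objective at y_2 = 1.7: reduced costs (-1.2, -3.1), box minimizer x = (3.0, 3.0)
g(y_2) = b*y + (c1 - a1*y)*x1 + (c2 - a2*y)*x2 = 13*1.7 + (-1.2)*3.0 + (-3.1)*3.0 = 22.1 - 3.6 - 9.3 = 9.2


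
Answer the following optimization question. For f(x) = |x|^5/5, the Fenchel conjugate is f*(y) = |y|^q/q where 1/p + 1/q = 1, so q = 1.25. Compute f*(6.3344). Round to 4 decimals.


The conjugate exponent q satisfies 1/p + 1/q = 1.
p = 5, so q = 5/(5 - 1) = 1.25
|y|^q = 6.3344^1.25 = 10.0492
f*(6.3344) = 10.0492 / 1.25 = 8.0394


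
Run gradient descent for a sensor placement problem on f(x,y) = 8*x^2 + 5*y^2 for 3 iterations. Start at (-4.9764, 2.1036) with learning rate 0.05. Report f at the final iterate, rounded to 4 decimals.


Gradient descent on f(x,y) = 8*x^2 + 5*y^2.
Starting point: (-4.9764, 2.1036), alpha = 0.05
Step 1: grad_x = 2*8*-4.9764 = -79.6224, grad_y = 2*5*2.1036 = 21.036
  x_1 = -4.9764 - 0.05*-79.6224 = -0.9953
  y_1 = 2.1036 - 0.05*21.036 = 1.0518
Step 2: grad_x = 2*8*-0.9953 = -15.9245, grad_y = 2*5*1.0518 = 10.518
  x_2 = -0.9953 - 0.05*-15.9245 = -0.1991
  y_2 = 1.0518 - 0.05*10.518 = 0.5259
Step 3: grad_x = 2*8*-0.1991 = -3.1849, grad_y = 2*5*0.5259 = 5.259
  x_3 = -0.1991 - 0.05*-3.1849 = -0.0398
  y_3 = 0.5259 - 0.05*5.259 = 0.263
f(-0.0398, 0.263) = 8*(-0.0398)^2 + 5*0.263^2 = 0.3584


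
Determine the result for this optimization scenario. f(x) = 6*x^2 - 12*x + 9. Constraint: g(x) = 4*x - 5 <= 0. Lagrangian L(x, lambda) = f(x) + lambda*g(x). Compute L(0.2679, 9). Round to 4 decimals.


Step 1: Evaluate f(x).
f(0.2679) = 6*0.2679^2 - 12*0.2679 + 9 = 6.2158
Step 2: Evaluate g(x).
g(0.2679) = 4*0.2679 - 5 = -3.9284
Step 3: Compute Lagrangian.
L = 6.2158 + 9*-3.9284 = -29.1398


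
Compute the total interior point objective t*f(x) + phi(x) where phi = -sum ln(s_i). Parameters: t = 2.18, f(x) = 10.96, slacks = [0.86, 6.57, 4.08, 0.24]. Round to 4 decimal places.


Step 1: Compute log-barrier.
ln values: [-0.1508, 1.8825, 1.4061, -1.4271]
phi = -(-0.1508 + 1.8825 + 1.4061 - 1.4271) = -1.7107
Step 2: Compute augmented objective.
t*f(x) = 2.18*10.96 = 23.8928
Total = 23.8928 - 1.7107 = 22.1821


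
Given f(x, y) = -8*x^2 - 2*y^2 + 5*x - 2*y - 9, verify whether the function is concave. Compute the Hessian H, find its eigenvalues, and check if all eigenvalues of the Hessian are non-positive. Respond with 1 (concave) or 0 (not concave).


The Hessian of f(x,y) = -8*x^2 - 2*y^2 + 5*x - 2*y - 9 is:
H = [[-16, 0], [0, -4]]
Trace = -16 - 4 = -20
Determinant = -16*-4 - (0)^2 = 64
Discriminant = (-20)^2 - 4*64 = 144.0
Eigenvalues: lambda_1 = -16.0, lambda_2 = -4.0
The function is concave.

1


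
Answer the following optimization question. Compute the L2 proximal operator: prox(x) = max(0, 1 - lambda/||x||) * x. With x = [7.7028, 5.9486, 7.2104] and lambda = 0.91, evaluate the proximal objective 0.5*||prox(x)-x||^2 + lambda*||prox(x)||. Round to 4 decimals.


Step 1: Compute ||x||.
||x|| = 12.1123
Step 2: Compute scaling factor.
scale = max(0, 1 - 0.91/12.1123) = 0.9249
Step 3: prox(x) = [7.1241, 5.5017, 6.6687]
||prox(x)|| = 11.2023
Step 4: Proximal objective.
0.5*||prox-x||^2 = 0.4141
lambda*||prox|| = 10.1941
Total = 10.6082


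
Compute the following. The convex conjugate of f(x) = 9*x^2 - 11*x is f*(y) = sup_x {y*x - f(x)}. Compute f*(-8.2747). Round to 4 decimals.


f*(y) = sup_x {y*x - a*x^2 - b*x} = sup_x {(y-b)*x - a*x^2}
FOC: (y - b) - 2a*x = 0 => x* = (y - b)/(2a)
x* = (-8.2747 + 11)/(2*9) = 0.1514
f*(-8.2747) = (y-b)^2/(4a) = (-8.2747 + 11)^2/(4*9)
= 7.4273/36 = 0.2063


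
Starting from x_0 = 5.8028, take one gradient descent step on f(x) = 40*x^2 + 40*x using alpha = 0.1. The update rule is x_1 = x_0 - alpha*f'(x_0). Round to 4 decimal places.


We compute the gradient at x_0 and apply the update.
f'(x) = 80*x + 40
f'(5.8028) = 80*5.8028 + 40 = 504.224
x_1 = 5.8028 - 0.1*504.224 = -44.6196


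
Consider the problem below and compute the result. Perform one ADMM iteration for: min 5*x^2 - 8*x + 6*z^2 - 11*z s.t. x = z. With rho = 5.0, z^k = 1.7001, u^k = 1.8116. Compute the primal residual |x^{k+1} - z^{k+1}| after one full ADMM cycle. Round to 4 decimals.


ADMM iteration with rho = 5.0, z^k = 1.7001, u^k = 1.8116
Step 1: x-update.
Minimize 5*x^2 - 8*x + (5.0/2)*(x - 1.7001 + 1.8116)^2
FOC: (2*5 + 5.0)*x = 8 + 5.0*(1.7001 - 1.8116)
x^{k+1} = 0.4962
Step 2: z-update.
Minimize 6*z^2 - 11*z + (5.0/2)*(0.4962 - z + 1.8116)^2
FOC: (2*6 + 5.0)*z = 11 + 5.0*(0.4962 + 1.8116)
z^{k+1} = 1.3258
Step 3: u-update.
u^{k+1} = 1.8116 + 0.4962 - 1.3258 = 0.982
Step 4: Primal residual = |0.4962 - 1.3258| = 0.8296


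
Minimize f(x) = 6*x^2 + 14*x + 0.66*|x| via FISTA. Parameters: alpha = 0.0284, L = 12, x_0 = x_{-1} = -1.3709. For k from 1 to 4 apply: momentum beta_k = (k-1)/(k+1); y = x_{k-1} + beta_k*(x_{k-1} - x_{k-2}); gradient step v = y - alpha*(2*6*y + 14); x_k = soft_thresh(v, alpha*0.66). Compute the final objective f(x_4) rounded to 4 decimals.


FISTA on f(x) = 6*x^2 + 14*x + 0.66*|x|
L = 12, alpha = 0.0284
Iteration 1: beta = 0.0, y = -1.3709 + 0.0*(-1.3709 + 1.3709) = -1.3709
  grad(y) = -2.4508, v = y - alpha*grad = -1.3013
  prox(v) = soft_thresh(-1.3013, 0.0187) = -1.2826
Iteration 2: beta = 0.3333, y = -1.2826 + 0.3333*(-1.2826 + 1.3709) = -1.2531
  grad(y) = -1.0373, v = y - alpha*grad = -1.2236
  prox(v) = soft_thresh(-1.2236, 0.0187) = -1.2049
Iteration 3: beta = 0.5, y = -1.2049 + 0.5*(-1.2049 + 1.2826) = -1.1661
  grad(y) = 0.0071, v = y - alpha*grad = -1.1663
  prox(v) = soft_thresh(-1.1663, 0.0187) = -1.1475
Iteration 4: beta = 0.6, y = -1.1475 + 0.6*(-1.1475 + 1.2049) = -1.1131
  grad(y) = 0.6426, v = y - alpha*grad = -1.1314
  prox(v) = soft_thresh(-1.1314, 0.0187) = -1.1126
f(x_4) = 6*(-1.1126)^2 + 14*(-1.1126) + 0.66*|-1.1126| = -7.4148


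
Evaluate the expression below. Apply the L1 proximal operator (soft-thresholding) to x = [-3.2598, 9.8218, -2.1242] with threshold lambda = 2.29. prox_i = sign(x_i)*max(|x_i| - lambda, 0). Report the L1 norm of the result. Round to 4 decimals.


Soft-thresholding with lambda = 2.29:
prox(-3.2598) = sign(-3.2598)*max(|-3.2598| - 2.29, 0) = -0.9698
prox(9.8218) = sign(9.8218)*max(|9.8218| - 2.29, 0) = 7.5318
prox(-2.1242) = sign(-2.1242)*max(|-2.1242| - 2.29, 0) = 0.0
prox(x) = [-0.9698, 7.5318, 0.0]
||prox(x)||_1 = 0.9698 + 7.5318 + 0.0 = 8.5016


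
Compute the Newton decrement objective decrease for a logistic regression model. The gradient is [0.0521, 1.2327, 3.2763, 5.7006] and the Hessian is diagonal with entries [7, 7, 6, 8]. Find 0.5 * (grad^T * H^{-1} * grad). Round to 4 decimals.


Step 1: H is diagonal, so H^(-1) * g = [0.0074, 0.1761, 0.5461, 0.7126].
Step 2: g^T H^(-1) g = sum_i g_i^2 / H_ii
  = (0.0521)^2/7 + (1.2327)^2/7 + (3.2763)^2/6 + (5.7006)^2/8
  = 0.0004 + 0.2171 + 1.789 + 4.0621 = 6.0686
Step 3: Objective decrease = 0.5 * g^T H^(-1) g = 3.0343


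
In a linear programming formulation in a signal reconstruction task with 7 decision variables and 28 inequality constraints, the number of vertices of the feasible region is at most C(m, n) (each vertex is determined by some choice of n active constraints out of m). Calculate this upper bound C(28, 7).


Each vertex corresponds to some choice of n active constraints out of m, so the number of vertices is at most C(m, n) = m! / (n!(m-n)!).
m = 28, n = 7
Numerator: 28 * 27 * 26 * 25 * 24 * 23 * 22
Denominator: 7! = 5040
C(28, 7) = 1184040


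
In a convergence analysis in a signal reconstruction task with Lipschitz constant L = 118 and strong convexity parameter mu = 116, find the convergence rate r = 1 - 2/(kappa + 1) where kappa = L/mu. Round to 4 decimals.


Step 1: Compute the condition number.
kappa = L/mu = 118/116 = 1.0172
Step 2: Compute the convergence rate.
r = 1 - 2/(kappa + 1) = 1 - 2*mu/(L + mu) = (L - mu)/(L + mu) = 2/234 = 0.0085


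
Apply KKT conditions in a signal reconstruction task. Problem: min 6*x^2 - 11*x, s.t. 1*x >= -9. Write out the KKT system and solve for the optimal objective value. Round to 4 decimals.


Step 1: Try lambda = 0 (constraint inactive).
Stationarity: 2*6*x - 11 = 0
x* = 11/(2*6) = 11/12 = 0.9167 (rounded; the exact value 11/12 is used below)
Check constraint: 1*0.9167 = 0.9167 >= -9 -- satisfied.
Step 2: Compute optimal value.
f(x*) = 6*(11/12)^2 - 11*(11/12) = -5.0417


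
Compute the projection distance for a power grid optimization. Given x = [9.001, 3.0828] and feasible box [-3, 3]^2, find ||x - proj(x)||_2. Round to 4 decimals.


Project each component onto [-3, 3].
clip(9.001) = 3.0, clip(3.0828) = 3.0
Projection = [3.0, 3.0]
Squared diffs: [36.012, 0.0069]
Distance = sqrt(36.0189) = 6.0016


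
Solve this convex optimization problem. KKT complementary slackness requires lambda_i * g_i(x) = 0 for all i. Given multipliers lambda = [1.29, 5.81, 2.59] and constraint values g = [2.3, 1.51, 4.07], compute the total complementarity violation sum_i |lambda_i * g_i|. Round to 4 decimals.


KKT complementary slackness check:
lambda_1 * g_1 = 1.29 * 2.3 = 2.967
lambda_2 * g_2 = 5.81 * 1.51 = 8.7731
lambda_3 * g_3 = 2.59 * 4.07 = 10.5413
Total violation = 2.967 + 8.7731 + 10.5413 = 22.2814


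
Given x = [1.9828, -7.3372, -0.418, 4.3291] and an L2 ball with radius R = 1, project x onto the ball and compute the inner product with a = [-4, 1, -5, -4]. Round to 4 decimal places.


Step 1: Compute ||x|| (intermediates to 6 decimals).
||x|| = sqrt(1.9828^2 + (-7.3372)^2 + (-0.418)^2 + 4.3291^2) = 8.756816
Step 2: Project.
Since ||x|| > R, scale = R/||x|| = 1/8.756816 = 0.114197, proj(x) = scale * x
proj(x) = [0.22643, -0.837886, -0.047734, 0.49437]
Step 3: Dot product.
a^T * proj(x) = -4*0.22643 + 1*(-0.837886) - 5*(-0.047734) - 4*0.49437 = -3.4824


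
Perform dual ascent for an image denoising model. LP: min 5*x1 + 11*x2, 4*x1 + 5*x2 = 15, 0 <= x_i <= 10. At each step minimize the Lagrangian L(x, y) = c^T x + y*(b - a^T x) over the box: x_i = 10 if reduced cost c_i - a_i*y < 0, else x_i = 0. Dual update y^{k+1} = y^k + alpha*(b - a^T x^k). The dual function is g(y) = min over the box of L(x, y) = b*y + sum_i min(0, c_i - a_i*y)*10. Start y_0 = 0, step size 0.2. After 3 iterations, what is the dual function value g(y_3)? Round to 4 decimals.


Dual ascent for LP: min 5*x1 + 11*x2, 4*x1 + 5*x2 = 15, 0 <= x_i <= 10
Step 1: y^k = 0.0, reduced costs: (5.0, 11.0)
  x^k = (0.0, 0.0), subgradient = b - a^T x = 15.0
  y^{k+1} = 0.0 + 0.2*15.0 = 3.0
Step 2: y^k = 3.0, reduced costs: (-7.0, -4.0)
  x^k = (10.0, 10.0), subgradient = b - a^T x = -75.0
  y^{k+1} = 3.0 + 0.2*-75.0 = -12.0
Step 3: y^k = -12.0, reduced costs: (53.0, 71.0)
  x^k = (0.0, 0.0), subgradient = b - a^T x = 15.0
  y^{k+1} = -12.0 + 0.2*15.0 = -9.0
Dual objective at y_3 = -9.0: reduced costs (41.0, 56.0), box minimizer x = (0.0, 0.0)
g(y_3) = b*y + (c1 - a1*y)*x1 + (c2 - a2*y)*x2 = 15*(-9.0) + 41.0*0.0 + 56.0*0.0 = -135.0 + 0.0 + 0.0 = -135.0


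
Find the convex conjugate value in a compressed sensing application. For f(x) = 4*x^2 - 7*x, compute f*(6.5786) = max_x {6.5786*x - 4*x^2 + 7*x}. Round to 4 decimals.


f*(y) = sup_x {y*x - a*x^2 - b*x} = sup_x {(y-b)*x - a*x^2}
FOC: (y - b) - 2a*x = 0 => x* = (y - b)/(2a)
x* = (6.5786 + 7)/(2*4) = 1.6973
f*(6.5786) = (y-b)^2/(4a) = (6.5786 + 7)^2/(4*4)
= 184.3784/16 = 11.5236


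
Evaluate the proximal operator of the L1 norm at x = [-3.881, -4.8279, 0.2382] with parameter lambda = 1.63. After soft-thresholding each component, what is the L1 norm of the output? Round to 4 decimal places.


Soft-thresholding with lambda = 1.63:
prox(-3.881) = sign(-3.881)*max(|-3.881| - 1.63, 0) = -2.251
prox(-4.8279) = sign(-4.8279)*max(|-4.8279| - 1.63, 0) = -3.1979
prox(0.2382) = sign(0.2382)*max(|0.2382| - 1.63, 0) = 0.0
prox(x) = [-2.251, -3.1979, 0.0]
||prox(x)||_1 = 2.251 + 3.1979 + 0.0 = 5.4489


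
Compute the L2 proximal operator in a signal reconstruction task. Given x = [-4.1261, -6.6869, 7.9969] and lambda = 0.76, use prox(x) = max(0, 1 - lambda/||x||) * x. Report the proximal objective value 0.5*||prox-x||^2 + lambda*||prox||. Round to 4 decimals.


Step 1: Compute ||x||.
||x|| = 11.2111
Step 2: Compute scaling factor.
scale = max(0, 1 - 0.76/11.2111) = 0.9322
Step 3: prox(x) = [-3.8464, -6.2336, 7.4548]
||prox(x)|| = 10.4511
Step 4: Proximal objective.
0.5*||prox-x||^2 = 0.2888
lambda*||prox|| = 7.9428
Total = 8.2317


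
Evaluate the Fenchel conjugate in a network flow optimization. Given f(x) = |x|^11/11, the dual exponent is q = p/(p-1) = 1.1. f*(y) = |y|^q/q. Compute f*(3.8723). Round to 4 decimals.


The conjugate exponent q satisfies 1/p + 1/q = 1.
p = 11, so q = 11/(11 - 1) = 1.1
|y|^q = 3.8723^1.1 = 4.4337
f*(3.8723) = 4.4337 / 1.1 = 4.0306


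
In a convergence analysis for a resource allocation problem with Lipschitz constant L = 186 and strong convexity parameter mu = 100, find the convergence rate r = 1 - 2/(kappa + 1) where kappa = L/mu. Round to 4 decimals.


Step 1: Compute the condition number.
kappa = L/mu = 186/100 = 1.86
Step 2: Compute the convergence rate.
r = 1 - 2/(kappa + 1) = 1 - 2*mu/(L + mu) = (L - mu)/(L + mu) = 86/286 = 0.3007


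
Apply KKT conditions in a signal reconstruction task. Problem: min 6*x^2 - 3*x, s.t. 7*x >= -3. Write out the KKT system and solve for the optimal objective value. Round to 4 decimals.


Step 1: Try lambda = 0 (constraint inactive).
Stationarity: 2*6*x - 3 = 0
x* = 3/(2*6) = 0.25
Check constraint: 7*0.25 = 1.75 >= -3 -- satisfied.
Step 2: Compute optimal value.
f(x*) = 6*0.25^2 - 3*0.25 = -0.375


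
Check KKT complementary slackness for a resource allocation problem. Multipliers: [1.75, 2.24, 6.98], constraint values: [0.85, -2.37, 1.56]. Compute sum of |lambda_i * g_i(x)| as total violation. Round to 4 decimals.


KKT complementary slackness check:
lambda_1 * g_1 = 1.75 * 0.85 = 1.4875
lambda_2 * g_2 = 2.24 * -2.37 = -5.3088
lambda_3 * g_3 = 6.98 * 1.56 = 10.8888
Total violation = 1.4875 + 5.3088 + 10.8888 = 17.6851


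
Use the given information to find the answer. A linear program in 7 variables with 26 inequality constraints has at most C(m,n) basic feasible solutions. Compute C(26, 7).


Each vertex corresponds to some choice of n active constraints out of m, so the number of vertices is at most C(m, n) = m! / (n!(m-n)!).
m = 26, n = 7
Numerator: 26 * 25 * 24 * 23 * 22 * 21 * 20
Denominator: 7! = 5040
C(26, 7) = 657800


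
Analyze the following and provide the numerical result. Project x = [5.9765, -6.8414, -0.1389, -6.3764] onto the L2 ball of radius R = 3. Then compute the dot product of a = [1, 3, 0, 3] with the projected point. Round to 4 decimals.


Step 1: Compute ||x|| (intermediates to 6 decimals).
||x|| = sqrt(5.9765^2 + (-6.8414)^2 + (-0.1389)^2 + (-6.3764)^2) = 11.099598
Step 2: Project.
Since ||x|| > R, scale = R/||x|| = 3/11.099598 = 0.27028, proj(x) = scale * x
proj(x) = [1.615328, -1.849094, -0.037542, -1.723413]
Step 3: Dot product.
a^T * proj(x) = 1*1.615328 + 3*(-1.849094) + 0*(-0.037542) + 3*(-1.723413) = -9.1022


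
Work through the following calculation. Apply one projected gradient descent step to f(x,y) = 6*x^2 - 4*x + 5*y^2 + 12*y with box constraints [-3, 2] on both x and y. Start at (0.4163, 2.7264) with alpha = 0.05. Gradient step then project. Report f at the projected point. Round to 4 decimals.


Step 1: Compute gradient at (0.4163, 2.7264).
grad_x = 2*6*0.4163 - 4 = 0.9956
grad_y = 2*5*2.7264 + 12 = 39.264
Step 2: Gradient step.
x_raw = 0.4163 - 0.05*0.9956 = 0.3665
y_raw = 2.7264 - 0.05*39.264 = 0.7632
Step 3: Project onto [-3, 2].
x_proj = clip(0.3665) = 0.3665
y_proj = clip(0.7632) = 0.7632
Step 4: Evaluate f.
f(0.3665, 0.7632) = 11.4107


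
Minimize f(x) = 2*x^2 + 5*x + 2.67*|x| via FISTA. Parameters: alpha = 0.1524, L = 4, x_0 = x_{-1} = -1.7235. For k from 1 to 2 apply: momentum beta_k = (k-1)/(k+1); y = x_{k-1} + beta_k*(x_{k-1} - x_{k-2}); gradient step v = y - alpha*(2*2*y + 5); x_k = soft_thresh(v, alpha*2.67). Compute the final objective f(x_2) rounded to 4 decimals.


FISTA on f(x) = 2*x^2 + 5*x + 2.67*|x|
L = 4, alpha = 0.1524
Iteration 1: beta = 0.0, y = -1.7235 + 0.0*(-1.7235 + 1.7235) = -1.7235
  grad(y) = -1.894, v = y - alpha*grad = -1.4349
  prox(v) = soft_thresh(-1.4349, 0.4069) = -1.0279
Iteration 2: beta = 0.3333, y = -1.0279 + 0.3333*(-1.0279 + 1.7235) = -0.7961
  grad(y) = 1.8156, v = y - alpha*grad = -1.0728
  prox(v) = soft_thresh(-1.0728, 0.4069) = -0.6659
f(x_2) = 2*(-0.6659)^2 + 5*(-0.6659) + 2.67*|-0.6659| = -0.6647
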